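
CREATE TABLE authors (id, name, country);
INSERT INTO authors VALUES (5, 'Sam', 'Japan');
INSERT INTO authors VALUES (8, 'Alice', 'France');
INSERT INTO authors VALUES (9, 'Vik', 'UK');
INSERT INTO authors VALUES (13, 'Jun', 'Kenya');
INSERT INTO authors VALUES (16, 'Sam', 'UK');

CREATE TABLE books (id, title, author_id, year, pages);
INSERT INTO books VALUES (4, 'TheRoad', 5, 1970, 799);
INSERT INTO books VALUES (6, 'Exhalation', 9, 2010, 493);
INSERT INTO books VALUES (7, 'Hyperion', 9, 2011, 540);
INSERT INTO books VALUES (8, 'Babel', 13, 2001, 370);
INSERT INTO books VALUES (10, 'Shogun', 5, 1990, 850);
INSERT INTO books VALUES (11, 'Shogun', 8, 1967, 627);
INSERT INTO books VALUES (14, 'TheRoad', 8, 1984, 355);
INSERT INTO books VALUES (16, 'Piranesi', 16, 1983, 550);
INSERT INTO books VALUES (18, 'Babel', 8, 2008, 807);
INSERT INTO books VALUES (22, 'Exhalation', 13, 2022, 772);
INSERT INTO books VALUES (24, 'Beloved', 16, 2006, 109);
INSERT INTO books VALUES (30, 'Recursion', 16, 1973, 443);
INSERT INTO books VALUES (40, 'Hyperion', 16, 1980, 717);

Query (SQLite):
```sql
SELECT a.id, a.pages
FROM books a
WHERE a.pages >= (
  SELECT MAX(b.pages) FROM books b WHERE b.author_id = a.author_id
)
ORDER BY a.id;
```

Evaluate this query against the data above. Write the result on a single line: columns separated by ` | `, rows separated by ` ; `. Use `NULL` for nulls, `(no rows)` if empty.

7 | 540 ; 10 | 850 ; 18 | 807 ; 22 | 772 ; 40 | 717

For each books row a, compute MAX(pages) over rows sharing a.author_id.
Keep row a if a.pages >= that per-group MAX.
  author_id=5: MAX(pages) = 850
  author_id=8: MAX(pages) = 807
  author_id=9: MAX(pages) = 540
  author_id=13: MAX(pages) = 772
  author_id=16: MAX(pages) = 717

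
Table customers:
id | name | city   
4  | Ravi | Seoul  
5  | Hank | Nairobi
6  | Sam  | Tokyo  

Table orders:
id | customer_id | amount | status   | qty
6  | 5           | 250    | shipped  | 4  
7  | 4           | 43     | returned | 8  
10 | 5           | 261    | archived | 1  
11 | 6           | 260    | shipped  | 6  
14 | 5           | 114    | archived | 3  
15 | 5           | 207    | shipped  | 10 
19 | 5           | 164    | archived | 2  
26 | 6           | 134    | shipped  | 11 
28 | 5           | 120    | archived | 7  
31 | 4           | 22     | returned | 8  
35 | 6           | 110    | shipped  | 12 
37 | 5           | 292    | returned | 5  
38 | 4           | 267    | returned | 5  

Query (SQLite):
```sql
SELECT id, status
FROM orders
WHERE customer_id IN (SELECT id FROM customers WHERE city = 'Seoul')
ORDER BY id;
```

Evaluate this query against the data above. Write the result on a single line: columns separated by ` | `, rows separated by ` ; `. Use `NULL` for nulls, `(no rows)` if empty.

7 | returned ; 31 | returned ; 38 | returned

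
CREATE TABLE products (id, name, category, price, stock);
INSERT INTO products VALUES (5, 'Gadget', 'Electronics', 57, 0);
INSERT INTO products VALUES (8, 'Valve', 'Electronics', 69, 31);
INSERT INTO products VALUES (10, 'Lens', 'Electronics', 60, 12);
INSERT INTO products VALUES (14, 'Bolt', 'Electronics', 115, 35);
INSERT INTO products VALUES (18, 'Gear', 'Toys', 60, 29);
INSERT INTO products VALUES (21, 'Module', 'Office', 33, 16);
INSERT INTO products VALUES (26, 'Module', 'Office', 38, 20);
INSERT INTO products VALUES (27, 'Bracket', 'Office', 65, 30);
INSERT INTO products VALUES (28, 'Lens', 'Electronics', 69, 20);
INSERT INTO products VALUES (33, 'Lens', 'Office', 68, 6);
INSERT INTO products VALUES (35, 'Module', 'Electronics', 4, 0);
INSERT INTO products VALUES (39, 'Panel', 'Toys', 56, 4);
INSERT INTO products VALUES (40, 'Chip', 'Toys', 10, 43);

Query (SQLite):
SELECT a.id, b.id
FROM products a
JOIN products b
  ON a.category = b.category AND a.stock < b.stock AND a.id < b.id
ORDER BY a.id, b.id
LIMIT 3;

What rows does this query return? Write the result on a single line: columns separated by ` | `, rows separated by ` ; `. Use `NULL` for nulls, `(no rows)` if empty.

Pairs (a,b) with same category, a.stock < b.stock, a.id < b.id.
category groups: Electronics:{5,8,10,14,28,35} Office:{21,26,27,33} Toys:{18,39,40}
Ordered by (a.id, b.id); first 3.

5 | 8 ; 5 | 10 ; 5 | 14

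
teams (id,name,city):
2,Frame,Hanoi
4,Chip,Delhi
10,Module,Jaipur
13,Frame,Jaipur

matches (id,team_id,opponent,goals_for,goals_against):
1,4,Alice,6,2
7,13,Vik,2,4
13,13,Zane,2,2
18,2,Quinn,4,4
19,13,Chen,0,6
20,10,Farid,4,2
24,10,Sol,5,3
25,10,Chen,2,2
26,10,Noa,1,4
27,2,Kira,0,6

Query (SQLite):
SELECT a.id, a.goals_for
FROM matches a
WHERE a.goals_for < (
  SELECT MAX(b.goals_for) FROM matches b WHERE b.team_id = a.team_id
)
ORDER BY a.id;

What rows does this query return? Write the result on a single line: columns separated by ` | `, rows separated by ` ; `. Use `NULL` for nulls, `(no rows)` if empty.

19 | 0 ; 20 | 4 ; 25 | 2 ; 26 | 1 ; 27 | 0

For each matches row a, compute MAX(goals_for) over rows sharing a.team_id.
Keep row a if a.goals_for < that per-group MAX.
  team_id=2: MAX(goals_for) = 4
  team_id=4: MAX(goals_for) = 6
  team_id=10: MAX(goals_for) = 5
  team_id=13: MAX(goals_for) = 2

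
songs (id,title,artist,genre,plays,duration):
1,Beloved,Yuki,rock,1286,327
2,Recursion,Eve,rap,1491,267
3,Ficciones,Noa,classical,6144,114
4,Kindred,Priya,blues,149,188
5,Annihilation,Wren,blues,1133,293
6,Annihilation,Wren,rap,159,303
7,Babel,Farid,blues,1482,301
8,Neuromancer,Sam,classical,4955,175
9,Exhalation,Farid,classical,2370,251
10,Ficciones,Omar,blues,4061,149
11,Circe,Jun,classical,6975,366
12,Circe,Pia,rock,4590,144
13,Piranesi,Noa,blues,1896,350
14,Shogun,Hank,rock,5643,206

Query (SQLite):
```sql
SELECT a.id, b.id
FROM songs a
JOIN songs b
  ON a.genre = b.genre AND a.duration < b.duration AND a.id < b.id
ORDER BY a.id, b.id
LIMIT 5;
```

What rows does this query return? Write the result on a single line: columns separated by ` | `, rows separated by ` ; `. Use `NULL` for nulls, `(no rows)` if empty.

2 | 6 ; 3 | 8 ; 3 | 9 ; 3 | 11 ; 4 | 5

Pairs (a,b) with same genre, a.duration < b.duration, a.id < b.id.
genre groups: blues:{4,5,7,10,13} classical:{3,8,9,11} rap:{2,6} rock:{1,12,14}
Ordered by (a.id, b.id); first 5.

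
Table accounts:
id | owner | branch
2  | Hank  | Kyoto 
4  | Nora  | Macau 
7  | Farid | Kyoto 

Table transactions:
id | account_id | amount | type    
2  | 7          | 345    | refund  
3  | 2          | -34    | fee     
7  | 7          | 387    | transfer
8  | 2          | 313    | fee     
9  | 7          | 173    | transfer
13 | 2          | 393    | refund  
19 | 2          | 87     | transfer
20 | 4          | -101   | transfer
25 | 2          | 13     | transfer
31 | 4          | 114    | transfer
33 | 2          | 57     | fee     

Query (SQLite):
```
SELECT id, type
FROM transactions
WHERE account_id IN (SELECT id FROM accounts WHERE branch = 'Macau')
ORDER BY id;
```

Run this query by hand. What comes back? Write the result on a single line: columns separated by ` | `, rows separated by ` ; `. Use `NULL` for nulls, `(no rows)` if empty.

Inner query: accounts.id where branch = 'Macau'.
Outer: keep transactions rows whose account_id is in that set.
Inner query → {4}

20 | transfer ; 31 | transfer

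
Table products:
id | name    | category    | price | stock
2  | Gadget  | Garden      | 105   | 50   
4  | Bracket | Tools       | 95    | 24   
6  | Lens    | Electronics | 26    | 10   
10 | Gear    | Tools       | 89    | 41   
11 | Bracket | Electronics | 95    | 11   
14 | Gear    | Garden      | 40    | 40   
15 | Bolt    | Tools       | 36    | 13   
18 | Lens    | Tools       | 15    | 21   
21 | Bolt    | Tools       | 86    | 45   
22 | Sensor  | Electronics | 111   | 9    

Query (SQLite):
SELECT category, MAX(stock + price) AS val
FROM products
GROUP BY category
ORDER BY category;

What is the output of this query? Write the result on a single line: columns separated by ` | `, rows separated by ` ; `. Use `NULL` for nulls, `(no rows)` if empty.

For each row compute stock + price.
Group by category; take MAX of the expression per group.
  Electronics: ids {6, 11, 22} → MAX(stock + price)=120
  Garden: ids {2, 14} → MAX(stock + price)=155
  Tools: ids {4, 10, 15, 18, 21} → MAX(stock + price)=131

Electronics | 120 ; Garden | 155 ; Tools | 131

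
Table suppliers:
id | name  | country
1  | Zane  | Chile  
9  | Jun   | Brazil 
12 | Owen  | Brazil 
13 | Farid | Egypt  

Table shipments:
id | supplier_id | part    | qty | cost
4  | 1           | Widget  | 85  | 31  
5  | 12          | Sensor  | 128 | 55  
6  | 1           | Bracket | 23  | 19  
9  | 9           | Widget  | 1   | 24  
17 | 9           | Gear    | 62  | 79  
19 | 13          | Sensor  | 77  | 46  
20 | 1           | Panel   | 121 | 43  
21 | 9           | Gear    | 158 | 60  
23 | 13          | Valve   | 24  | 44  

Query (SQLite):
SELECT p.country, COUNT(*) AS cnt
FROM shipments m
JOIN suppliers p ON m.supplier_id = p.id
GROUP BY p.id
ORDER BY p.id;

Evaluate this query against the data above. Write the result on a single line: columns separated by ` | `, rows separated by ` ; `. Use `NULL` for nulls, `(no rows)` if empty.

Join each shipments row to its suppliers via supplier_id.
Group joined rows by suppliers.id; compute COUNT(*) per group.
  1: ids {4, 6, 20} → COUNT(*)=3
  9: ids {9, 17, 21} → COUNT(*)=3
  12: ids {5} → COUNT(*)=1
  13: ids {19, 23} → COUNT(*)=2

Chile | 3 ; Brazil | 3 ; Brazil | 1 ; Egypt | 2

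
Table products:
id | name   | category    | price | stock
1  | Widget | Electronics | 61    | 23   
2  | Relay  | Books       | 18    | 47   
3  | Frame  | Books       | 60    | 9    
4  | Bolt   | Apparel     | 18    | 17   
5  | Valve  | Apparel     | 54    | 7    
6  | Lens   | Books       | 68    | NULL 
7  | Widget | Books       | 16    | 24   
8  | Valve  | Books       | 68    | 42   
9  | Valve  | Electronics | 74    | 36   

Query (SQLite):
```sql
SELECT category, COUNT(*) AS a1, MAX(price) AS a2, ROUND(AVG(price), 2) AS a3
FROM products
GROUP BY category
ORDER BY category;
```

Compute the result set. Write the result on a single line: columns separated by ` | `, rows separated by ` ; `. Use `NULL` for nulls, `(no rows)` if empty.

Apparel | 2 | 54 | 36 ; Books | 5 | 68 | 46 ; Electronics | 2 | 74 | 67.5

Group products by category.
Per group compute: COUNT(*), MAX(price), ROUND(AVG(price), 2).
  Apparel: ids {4, 5} → COUNT(*)=2, MAX(price)=54, ROUND(AVG(price), 2)=36
  Books: ids {2, 3, 6, 7, 8} → COUNT(*)=5, MAX(price)=68, ROUND(AVG(price), 2)=46
  Electronics: ids {1, 9} → COUNT(*)=2, MAX(price)=74, ROUND(AVG(price), 2)=67.5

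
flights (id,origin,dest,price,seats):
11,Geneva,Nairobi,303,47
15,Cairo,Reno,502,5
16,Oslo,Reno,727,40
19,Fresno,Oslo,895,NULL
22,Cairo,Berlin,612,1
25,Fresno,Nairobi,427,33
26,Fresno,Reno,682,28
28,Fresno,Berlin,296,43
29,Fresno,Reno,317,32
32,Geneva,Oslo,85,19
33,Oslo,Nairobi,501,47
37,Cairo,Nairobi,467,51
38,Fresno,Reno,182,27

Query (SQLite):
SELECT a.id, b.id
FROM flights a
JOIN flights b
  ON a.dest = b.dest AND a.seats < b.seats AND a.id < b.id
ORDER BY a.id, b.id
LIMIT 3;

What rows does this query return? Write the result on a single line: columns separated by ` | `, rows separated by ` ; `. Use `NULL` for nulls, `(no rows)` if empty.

Pairs (a,b) with same dest, a.seats < b.seats, a.id < b.id.
dest groups: Berlin:{22,28} Nairobi:{11,25,33,37} Oslo:{19,32} Reno:{15,16,26,29,38}
Ordered by (a.id, b.id); first 3.

11 | 37 ; 15 | 16 ; 15 | 26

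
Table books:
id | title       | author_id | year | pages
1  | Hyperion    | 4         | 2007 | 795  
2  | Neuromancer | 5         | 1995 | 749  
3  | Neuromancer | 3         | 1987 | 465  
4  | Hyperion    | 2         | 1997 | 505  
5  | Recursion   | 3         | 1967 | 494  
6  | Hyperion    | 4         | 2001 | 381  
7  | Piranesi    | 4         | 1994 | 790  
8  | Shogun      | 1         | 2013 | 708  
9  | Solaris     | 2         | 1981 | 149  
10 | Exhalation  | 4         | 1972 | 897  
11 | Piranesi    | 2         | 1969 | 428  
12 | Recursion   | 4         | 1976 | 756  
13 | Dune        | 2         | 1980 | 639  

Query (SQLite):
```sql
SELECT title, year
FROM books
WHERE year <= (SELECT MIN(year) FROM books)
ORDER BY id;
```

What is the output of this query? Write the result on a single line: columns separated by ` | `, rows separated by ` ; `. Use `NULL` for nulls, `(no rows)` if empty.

Recursion | 1967

Scalar subquery: MIN(year) over all books rows = 1967.
Keep rows where year <= that value.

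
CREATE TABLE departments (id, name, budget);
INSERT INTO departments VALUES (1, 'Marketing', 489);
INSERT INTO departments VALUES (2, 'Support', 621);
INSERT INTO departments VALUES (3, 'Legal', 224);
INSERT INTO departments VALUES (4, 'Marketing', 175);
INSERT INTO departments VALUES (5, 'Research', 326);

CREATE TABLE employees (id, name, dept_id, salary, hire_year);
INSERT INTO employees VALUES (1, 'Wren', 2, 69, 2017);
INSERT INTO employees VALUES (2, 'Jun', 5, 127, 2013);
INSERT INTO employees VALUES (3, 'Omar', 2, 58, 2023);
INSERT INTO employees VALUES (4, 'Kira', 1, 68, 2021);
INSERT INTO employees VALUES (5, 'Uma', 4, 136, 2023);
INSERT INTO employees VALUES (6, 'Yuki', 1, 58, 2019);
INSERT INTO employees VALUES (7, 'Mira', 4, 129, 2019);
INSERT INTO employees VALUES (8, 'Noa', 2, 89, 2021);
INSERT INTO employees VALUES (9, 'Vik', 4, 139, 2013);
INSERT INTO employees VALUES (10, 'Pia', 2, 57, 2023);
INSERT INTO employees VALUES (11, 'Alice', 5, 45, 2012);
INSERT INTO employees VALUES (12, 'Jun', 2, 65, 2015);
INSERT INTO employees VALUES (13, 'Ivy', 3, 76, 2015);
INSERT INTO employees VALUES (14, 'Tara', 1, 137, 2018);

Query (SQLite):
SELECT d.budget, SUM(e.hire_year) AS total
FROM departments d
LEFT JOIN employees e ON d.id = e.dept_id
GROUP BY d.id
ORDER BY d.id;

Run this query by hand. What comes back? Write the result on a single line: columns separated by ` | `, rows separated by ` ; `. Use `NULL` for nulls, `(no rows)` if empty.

489 | 6058 ; 621 | 10099 ; 224 | 2015 ; 175 | 6055 ; 326 | 4025

LEFT JOIN keeps every departments row; unmatched ones get NULL for employees columns.
Group by departments.id and compute SUM(e.hire_year). SUM over an all-NULL group is NULL.
  1: ids {4, 6, 14} → SUM(e.hire_year)=6058
  2: ids {1, 3, 8, 10, 12} → SUM(e.hire_year)=10099
  3: ids {13} → SUM(e.hire_year)=2015
  4: ids {5, 7, 9} → SUM(e.hire_year)=6055
  5: ids {2, 11} → SUM(e.hire_year)=4025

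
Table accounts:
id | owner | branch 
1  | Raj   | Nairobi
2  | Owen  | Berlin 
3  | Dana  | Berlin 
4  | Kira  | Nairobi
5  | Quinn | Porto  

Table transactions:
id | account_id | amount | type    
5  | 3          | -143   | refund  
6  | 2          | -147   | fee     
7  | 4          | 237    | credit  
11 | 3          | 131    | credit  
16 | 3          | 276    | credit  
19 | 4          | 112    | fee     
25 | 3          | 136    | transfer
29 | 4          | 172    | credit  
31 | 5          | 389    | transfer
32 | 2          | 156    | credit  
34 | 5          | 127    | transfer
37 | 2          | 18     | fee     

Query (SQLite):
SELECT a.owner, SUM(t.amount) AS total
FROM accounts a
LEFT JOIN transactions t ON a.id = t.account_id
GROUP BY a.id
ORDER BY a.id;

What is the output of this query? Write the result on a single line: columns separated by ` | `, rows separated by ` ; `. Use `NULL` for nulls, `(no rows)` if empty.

LEFT JOIN keeps every accounts row; unmatched ones get NULL for transactions columns.
Group by accounts.id and compute SUM(t.amount). SUM over an all-NULL group is NULL.
  1: ids {—} → SUM(t.amount)=NULL
  2: ids {6, 32, 37} → SUM(t.amount)=27
  3: ids {5, 11, 16, 25} → SUM(t.amount)=400
  4: ids {7, 19, 29} → SUM(t.amount)=521
  5: ids {31, 34} → SUM(t.amount)=516

Raj | NULL ; Owen | 27 ; Dana | 400 ; Kira | 521 ; Quinn | 516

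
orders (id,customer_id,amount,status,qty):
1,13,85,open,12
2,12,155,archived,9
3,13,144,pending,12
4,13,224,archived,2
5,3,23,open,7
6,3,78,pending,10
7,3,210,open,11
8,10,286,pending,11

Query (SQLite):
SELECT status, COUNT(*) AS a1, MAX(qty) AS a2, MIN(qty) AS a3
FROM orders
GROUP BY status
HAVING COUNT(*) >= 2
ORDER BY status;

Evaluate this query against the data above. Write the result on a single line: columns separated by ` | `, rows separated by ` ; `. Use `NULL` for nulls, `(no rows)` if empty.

archived | 2 | 9 | 2 ; open | 3 | 12 | 7 ; pending | 3 | 12 | 10

Group orders by status.
Per group compute: COUNT(*), MAX(qty), MIN(qty).
HAVING: drop groups with fewer than 2 rows.
  archived: ids {2, 4} → COUNT(*)=2, MAX(qty)=9, MIN(qty)=2
  open: ids {1, 5, 7} → COUNT(*)=3, MAX(qty)=12, MIN(qty)=7
  pending: ids {3, 6, 8} → COUNT(*)=3, MAX(qty)=12, MIN(qty)=10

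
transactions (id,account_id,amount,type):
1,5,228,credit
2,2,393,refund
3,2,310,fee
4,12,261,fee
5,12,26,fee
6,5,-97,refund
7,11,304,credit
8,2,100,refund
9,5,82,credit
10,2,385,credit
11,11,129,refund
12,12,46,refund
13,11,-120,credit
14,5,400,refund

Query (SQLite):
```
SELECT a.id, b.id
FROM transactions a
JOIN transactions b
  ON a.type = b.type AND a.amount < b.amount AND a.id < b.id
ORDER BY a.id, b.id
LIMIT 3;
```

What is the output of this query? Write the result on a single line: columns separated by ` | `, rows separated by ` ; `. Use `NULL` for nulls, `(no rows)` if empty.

Pairs (a,b) with same type, a.amount < b.amount, a.id < b.id.
type groups: credit:{1,7,9,10,13} fee:{3,4,5} refund:{2,6,8,11,12,14}
Ordered by (a.id, b.id); first 3.

1 | 7 ; 1 | 10 ; 2 | 14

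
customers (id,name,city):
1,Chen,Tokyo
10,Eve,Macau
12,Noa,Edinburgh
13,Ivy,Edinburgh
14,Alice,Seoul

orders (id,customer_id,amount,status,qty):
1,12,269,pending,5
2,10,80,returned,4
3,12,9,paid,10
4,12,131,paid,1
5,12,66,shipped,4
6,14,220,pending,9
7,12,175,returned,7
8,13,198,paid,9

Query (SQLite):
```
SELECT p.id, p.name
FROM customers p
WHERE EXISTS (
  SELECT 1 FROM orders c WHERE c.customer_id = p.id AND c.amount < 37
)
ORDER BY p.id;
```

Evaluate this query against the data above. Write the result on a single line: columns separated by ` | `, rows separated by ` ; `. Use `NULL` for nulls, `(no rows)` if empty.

For each customers row, check whether any orders with matching customer_id has amount < 37.
Keep rows where that is true.

12 | Noa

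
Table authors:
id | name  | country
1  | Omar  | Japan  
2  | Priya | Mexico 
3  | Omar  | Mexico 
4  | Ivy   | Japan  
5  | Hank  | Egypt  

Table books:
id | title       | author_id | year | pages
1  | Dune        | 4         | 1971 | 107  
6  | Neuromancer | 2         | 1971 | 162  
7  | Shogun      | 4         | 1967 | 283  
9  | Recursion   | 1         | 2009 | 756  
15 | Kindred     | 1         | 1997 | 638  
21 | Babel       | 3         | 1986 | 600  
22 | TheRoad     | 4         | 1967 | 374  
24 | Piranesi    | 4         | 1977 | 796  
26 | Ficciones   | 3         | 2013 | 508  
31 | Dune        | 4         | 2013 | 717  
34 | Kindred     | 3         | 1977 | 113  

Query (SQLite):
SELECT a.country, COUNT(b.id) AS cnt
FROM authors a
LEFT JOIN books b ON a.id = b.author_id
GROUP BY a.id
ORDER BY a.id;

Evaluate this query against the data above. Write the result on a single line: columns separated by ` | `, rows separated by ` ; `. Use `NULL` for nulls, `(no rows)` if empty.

LEFT JOIN keeps every authors row; unmatched ones get NULL for books columns.
Group by authors.id and compute COUNT(b.id). COUNT(col) of an all-NULL group is 0.
  1: ids {9, 15} → COUNT(b.id)=2
  2: ids {6} → COUNT(b.id)=1
  3: ids {21, 26, 34} → COUNT(b.id)=3
  4: ids {1, 7, 22, 24, 31} → COUNT(b.id)=5
  5: ids {—} → COUNT(b.id)=0

Japan | 2 ; Mexico | 1 ; Mexico | 3 ; Japan | 5 ; Egypt | 0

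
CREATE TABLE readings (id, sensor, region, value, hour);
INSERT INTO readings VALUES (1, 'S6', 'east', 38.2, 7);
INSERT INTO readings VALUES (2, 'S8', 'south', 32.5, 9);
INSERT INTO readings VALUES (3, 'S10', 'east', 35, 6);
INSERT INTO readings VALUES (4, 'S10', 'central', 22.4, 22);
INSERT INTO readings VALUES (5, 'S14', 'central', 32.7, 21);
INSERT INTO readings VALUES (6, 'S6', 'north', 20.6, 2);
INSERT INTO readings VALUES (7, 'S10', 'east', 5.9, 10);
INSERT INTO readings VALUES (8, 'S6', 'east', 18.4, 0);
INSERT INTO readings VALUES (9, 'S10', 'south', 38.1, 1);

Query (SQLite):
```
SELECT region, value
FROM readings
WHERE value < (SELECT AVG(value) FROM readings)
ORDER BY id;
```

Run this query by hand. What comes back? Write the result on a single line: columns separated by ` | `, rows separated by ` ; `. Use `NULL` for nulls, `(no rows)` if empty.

Scalar subquery: AVG(value) over all readings rows = 27.088889 (≈; comparison uses full precision).
Keep rows where value < that value.

central | 22.4 ; north | 20.6 ; east | 5.9 ; east | 18.4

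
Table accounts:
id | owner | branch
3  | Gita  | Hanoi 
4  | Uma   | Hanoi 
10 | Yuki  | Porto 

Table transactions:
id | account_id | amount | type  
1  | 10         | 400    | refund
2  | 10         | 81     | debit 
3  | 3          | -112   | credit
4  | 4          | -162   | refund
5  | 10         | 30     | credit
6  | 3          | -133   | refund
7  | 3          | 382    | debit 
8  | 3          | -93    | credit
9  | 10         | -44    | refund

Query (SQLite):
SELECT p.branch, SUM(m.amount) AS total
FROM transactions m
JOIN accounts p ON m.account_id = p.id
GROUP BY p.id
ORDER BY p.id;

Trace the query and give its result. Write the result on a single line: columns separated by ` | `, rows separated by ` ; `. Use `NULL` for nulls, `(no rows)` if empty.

Hanoi | 44 ; Hanoi | -162 ; Porto | 467

Join each transactions row to its accounts via account_id.
Group joined rows by accounts.id; compute SUM(m.amount) per group.
  3: ids {3, 6, 7, 8} → SUM(m.amount)=44
  4: ids {4} → SUM(m.amount)=-162
  10: ids {1, 2, 5, 9} → SUM(m.amount)=467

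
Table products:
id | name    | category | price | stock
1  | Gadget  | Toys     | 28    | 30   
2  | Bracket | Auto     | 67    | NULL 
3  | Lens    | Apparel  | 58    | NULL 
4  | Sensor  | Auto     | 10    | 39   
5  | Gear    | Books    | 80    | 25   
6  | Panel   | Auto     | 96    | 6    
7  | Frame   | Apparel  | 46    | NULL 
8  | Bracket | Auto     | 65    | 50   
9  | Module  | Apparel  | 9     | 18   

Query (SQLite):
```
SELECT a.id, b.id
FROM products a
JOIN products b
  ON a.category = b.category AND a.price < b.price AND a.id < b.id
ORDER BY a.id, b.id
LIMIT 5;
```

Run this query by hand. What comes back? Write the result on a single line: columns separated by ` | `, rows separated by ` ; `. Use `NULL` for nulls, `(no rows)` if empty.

2 | 6 ; 4 | 6 ; 4 | 8

Pairs (a,b) with same category, a.price < b.price, a.id < b.id.
category groups: Apparel:{3,7,9} Auto:{2,4,6,8} Books:{5} Toys:{1}
Ordered by (a.id, b.id); first 5.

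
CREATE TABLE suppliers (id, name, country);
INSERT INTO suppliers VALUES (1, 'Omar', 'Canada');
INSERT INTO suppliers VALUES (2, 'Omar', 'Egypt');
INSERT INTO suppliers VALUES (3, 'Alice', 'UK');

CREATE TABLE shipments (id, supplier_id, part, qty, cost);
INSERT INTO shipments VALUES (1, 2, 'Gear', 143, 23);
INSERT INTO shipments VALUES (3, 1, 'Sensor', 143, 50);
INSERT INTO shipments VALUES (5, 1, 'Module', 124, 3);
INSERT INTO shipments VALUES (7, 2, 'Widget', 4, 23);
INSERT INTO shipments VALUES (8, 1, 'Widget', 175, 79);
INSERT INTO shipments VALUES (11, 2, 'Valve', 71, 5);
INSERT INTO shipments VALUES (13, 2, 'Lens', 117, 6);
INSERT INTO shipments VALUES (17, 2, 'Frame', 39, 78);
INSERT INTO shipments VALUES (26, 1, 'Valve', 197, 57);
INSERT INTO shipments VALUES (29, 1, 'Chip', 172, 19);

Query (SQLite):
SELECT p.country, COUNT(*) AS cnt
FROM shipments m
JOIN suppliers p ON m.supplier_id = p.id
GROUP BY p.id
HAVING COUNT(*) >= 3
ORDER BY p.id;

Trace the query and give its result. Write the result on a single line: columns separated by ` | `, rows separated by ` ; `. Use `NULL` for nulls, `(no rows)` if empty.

Canada | 5 ; Egypt | 5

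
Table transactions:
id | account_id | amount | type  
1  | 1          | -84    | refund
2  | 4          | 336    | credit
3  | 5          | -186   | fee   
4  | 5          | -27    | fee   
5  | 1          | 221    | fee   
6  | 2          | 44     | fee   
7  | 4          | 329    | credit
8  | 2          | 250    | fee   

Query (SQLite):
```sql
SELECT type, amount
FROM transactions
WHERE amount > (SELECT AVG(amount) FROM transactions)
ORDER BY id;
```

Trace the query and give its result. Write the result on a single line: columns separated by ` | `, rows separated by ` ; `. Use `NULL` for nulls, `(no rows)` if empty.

credit | 336 ; fee | 221 ; credit | 329 ; fee | 250

Scalar subquery: AVG(amount) over all transactions rows = 110.375.
Keep rows where amount > that value.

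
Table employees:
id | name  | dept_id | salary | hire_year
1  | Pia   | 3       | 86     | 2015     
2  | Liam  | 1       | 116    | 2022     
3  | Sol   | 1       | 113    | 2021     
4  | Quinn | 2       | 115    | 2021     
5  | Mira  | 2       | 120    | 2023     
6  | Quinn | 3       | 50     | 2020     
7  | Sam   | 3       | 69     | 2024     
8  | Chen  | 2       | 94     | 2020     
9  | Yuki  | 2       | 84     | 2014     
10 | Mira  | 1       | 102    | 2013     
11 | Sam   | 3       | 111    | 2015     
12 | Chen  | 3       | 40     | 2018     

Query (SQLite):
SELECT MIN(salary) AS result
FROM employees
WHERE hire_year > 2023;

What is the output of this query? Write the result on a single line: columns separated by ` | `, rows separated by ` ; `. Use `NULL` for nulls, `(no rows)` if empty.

69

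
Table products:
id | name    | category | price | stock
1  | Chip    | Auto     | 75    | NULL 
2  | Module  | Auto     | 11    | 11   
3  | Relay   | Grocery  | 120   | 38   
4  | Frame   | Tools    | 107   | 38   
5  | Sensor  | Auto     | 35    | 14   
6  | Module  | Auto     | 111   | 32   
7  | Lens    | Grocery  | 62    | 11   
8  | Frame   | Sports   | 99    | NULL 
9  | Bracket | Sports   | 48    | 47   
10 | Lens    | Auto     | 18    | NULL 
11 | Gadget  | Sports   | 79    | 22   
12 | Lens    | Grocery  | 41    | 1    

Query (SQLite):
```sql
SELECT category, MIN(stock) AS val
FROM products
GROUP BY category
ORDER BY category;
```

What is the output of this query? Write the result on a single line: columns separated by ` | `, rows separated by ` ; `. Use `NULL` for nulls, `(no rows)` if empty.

Partition products by category; compute MIN(stock) within each group.
  Auto: ids {1, 2, 5, 6, 10} → MIN(stock)=11
  Grocery: ids {3, 7, 12} → MIN(stock)=1
  Sports: ids {8, 9, 11} → MIN(stock)=22
  Tools: ids {4} → MIN(stock)=38

Auto | 11 ; Grocery | 1 ; Sports | 22 ; Tools | 38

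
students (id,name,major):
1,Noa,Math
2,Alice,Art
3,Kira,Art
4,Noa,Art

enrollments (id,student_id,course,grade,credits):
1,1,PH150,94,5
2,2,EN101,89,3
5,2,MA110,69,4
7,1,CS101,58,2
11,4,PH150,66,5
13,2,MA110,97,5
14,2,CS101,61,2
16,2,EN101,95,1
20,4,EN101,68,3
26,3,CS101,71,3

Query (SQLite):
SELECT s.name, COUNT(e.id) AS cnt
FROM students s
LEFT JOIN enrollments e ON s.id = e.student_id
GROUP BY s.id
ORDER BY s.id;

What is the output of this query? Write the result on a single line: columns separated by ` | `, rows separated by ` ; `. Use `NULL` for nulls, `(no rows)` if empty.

LEFT JOIN keeps every students row; unmatched ones get NULL for enrollments columns.
Group by students.id and compute COUNT(e.id). COUNT(col) of an all-NULL group is 0.
  1: ids {1, 7} → COUNT(e.id)=2
  2: ids {2, 5, 13, 14, 16} → COUNT(e.id)=5
  3: ids {26} → COUNT(e.id)=1
  4: ids {11, 20} → COUNT(e.id)=2

Noa | 2 ; Alice | 5 ; Kira | 1 ; Noa | 2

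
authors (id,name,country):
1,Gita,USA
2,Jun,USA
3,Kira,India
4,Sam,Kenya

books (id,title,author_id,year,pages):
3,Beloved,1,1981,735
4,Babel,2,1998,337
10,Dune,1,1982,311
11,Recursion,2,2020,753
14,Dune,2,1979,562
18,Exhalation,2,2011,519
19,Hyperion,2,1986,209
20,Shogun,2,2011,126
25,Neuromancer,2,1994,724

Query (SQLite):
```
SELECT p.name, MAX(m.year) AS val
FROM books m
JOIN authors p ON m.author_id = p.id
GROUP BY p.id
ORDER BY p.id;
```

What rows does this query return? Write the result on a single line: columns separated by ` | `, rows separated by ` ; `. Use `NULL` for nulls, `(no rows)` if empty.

Join each books row to its authors via author_id.
Group joined rows by authors.id; compute MAX(m.year) per group.
  1: ids {3, 10} → MAX(m.year)=1982
  2: ids {4, 11, 14, 18, 19, 20, 25} → MAX(m.year)=2020

Gita | 1982 ; Jun | 2020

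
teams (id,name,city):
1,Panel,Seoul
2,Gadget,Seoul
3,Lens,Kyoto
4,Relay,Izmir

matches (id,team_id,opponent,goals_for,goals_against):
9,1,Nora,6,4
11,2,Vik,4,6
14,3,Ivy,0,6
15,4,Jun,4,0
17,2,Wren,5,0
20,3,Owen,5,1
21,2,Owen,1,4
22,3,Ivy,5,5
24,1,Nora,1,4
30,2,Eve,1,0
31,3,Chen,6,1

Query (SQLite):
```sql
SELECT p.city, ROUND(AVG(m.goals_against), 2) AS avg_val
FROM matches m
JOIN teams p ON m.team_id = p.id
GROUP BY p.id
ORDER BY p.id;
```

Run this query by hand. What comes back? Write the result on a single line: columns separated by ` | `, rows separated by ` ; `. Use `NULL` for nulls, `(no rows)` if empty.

Seoul | 4 ; Seoul | 2.5 ; Kyoto | 3.25 ; Izmir | 0

Join each matches row to its teams via team_id.
Group joined rows by teams.id; compute ROUND(AVG(m.goals_against), 2) per group.
  1: ids {9, 24} → ROUND(AVG(m.goals_against), 2)=4
  2: ids {11, 17, 21, 30} → ROUND(AVG(m.goals_against), 2)=2.5
  3: ids {14, 20, 22, 31} → ROUND(AVG(m.goals_against), 2)=3.25
  4: ids {15} → ROUND(AVG(m.goals_against), 2)=0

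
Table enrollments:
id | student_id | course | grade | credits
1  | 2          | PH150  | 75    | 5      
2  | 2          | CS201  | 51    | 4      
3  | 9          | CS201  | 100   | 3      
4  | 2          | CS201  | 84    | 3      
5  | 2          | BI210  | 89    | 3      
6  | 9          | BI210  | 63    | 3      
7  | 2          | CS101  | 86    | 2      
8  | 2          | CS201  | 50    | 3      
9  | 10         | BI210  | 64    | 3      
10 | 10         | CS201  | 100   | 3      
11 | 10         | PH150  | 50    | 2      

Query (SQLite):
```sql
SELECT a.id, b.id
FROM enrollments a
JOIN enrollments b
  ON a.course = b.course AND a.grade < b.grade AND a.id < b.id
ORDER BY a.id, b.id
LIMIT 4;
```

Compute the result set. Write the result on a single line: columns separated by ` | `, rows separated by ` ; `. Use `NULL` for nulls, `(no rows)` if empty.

2 | 3 ; 2 | 4 ; 2 | 10 ; 4 | 10

Pairs (a,b) with same course, a.grade < b.grade, a.id < b.id.
course groups: BI210:{5,6,9} CS101:{7} CS201:{2,3,4,8,10} PH150:{1,11}
Ordered by (a.id, b.id); first 4.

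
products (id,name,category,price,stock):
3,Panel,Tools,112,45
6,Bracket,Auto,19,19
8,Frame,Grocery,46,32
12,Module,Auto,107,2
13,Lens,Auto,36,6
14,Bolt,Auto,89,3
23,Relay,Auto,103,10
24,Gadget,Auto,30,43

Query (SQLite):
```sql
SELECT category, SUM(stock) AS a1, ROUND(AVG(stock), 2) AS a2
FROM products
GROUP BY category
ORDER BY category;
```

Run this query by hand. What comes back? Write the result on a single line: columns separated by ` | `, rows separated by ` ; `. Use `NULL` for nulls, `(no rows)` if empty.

Group products by category.
Per group compute: SUM(stock), ROUND(AVG(stock), 2).
  Auto: ids {6, 12, 13, 14, 23, 24} → SUM(stock)=83, ROUND(AVG(stock), 2)=13.83
  Grocery: ids {8} → SUM(stock)=32, ROUND(AVG(stock), 2)=32
  Tools: ids {3} → SUM(stock)=45, ROUND(AVG(stock), 2)=45

Auto | 83 | 13.83 ; Grocery | 32 | 32 ; Tools | 45 | 45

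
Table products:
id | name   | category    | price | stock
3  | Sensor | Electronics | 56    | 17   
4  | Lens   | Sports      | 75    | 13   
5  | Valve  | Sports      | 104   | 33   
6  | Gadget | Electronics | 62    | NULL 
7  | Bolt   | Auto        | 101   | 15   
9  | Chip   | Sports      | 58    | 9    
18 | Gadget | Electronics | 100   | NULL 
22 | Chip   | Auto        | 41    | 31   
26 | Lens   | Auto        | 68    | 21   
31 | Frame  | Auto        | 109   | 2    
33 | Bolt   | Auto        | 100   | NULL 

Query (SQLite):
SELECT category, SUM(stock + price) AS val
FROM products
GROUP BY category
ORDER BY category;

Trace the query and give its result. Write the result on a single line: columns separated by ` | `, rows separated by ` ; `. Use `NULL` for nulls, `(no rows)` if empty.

Auto | 388 ; Electronics | 73 ; Sports | 292

For each row compute stock + price.
Group by category; take SUM of the expression per group.
  Auto: ids {7, 22, 26, 31, 33} → SUM(stock + price)=388
  Electronics: ids {3, 6, 18} → SUM(stock + price)=73
  Sports: ids {4, 5, 9} → SUM(stock + price)=292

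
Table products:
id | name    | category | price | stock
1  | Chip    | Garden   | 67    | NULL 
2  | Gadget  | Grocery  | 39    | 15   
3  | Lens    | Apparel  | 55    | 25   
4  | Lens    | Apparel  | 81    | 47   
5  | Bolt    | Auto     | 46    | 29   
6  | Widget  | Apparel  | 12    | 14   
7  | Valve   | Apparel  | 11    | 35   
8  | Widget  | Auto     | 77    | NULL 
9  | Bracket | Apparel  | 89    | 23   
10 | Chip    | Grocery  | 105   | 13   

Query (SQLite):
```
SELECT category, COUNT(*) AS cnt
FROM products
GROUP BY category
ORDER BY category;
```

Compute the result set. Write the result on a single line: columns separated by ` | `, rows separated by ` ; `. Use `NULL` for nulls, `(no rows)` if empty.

Partition products by category; compute COUNT(*) within each group.
  Apparel: ids {3, 4, 6, 7, 9} → COUNT(*)=5
  Auto: ids {5, 8} → COUNT(*)=2
  Garden: ids {1} → COUNT(*)=1
  Grocery: ids {2, 10} → COUNT(*)=2

Apparel | 5 ; Auto | 2 ; Garden | 1 ; Grocery | 2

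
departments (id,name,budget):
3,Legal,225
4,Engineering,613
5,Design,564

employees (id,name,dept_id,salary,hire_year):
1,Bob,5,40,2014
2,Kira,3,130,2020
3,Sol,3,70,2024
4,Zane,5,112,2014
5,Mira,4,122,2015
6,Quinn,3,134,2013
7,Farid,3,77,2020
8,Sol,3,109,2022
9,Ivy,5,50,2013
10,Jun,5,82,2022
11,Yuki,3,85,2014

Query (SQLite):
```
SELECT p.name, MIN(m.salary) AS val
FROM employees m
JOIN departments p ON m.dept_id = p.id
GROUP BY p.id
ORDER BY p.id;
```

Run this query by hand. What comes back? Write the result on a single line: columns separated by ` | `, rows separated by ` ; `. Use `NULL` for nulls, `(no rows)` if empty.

Legal | 70 ; Engineering | 122 ; Design | 40

Join each employees row to its departments via dept_id.
Group joined rows by departments.id; compute MIN(m.salary) per group.
  3: ids {2, 3, 6, 7, 8, 11} → MIN(m.salary)=70
  4: ids {5} → MIN(m.salary)=122
  5: ids {1, 4, 9, 10} → MIN(m.salary)=40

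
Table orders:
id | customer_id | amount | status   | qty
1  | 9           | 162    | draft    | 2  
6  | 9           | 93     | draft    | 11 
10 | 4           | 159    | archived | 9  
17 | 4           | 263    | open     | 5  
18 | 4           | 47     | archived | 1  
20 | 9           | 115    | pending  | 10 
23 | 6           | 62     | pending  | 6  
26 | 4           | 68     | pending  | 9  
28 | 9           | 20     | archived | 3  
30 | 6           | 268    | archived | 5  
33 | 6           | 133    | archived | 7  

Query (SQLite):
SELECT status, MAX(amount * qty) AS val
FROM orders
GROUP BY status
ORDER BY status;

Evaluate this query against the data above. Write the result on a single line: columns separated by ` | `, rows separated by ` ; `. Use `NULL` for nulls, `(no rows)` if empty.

For each row compute amount * qty.
Group by status; take MAX of the expression per group.
  archived: ids {10, 18, 28, 30, 33} → MAX(amount * qty)=1431
  draft: ids {1, 6} → MAX(amount * qty)=1023
  open: ids {17} → MAX(amount * qty)=1315
  pending: ids {20, 23, 26} → MAX(amount * qty)=1150

archived | 1431 ; draft | 1023 ; open | 1315 ; pending | 1150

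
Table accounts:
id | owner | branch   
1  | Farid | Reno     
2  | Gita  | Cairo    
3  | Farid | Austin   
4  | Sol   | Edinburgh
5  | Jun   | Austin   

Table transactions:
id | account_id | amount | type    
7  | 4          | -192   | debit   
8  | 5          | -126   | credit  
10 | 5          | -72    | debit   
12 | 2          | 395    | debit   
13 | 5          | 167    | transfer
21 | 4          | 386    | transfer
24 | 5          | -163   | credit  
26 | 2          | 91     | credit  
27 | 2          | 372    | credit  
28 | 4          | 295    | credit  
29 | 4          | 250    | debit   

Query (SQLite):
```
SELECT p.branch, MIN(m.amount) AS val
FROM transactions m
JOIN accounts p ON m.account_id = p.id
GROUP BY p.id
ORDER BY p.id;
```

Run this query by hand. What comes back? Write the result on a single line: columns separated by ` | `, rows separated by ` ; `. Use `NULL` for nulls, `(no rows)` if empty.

Join each transactions row to its accounts via account_id.
Group joined rows by accounts.id; compute MIN(m.amount) per group.
  2: ids {12, 26, 27} → MIN(m.amount)=91
  4: ids {7, 21, 28, 29} → MIN(m.amount)=-192
  5: ids {8, 10, 13, 24} → MIN(m.amount)=-163

Cairo | 91 ; Edinburgh | -192 ; Austin | -163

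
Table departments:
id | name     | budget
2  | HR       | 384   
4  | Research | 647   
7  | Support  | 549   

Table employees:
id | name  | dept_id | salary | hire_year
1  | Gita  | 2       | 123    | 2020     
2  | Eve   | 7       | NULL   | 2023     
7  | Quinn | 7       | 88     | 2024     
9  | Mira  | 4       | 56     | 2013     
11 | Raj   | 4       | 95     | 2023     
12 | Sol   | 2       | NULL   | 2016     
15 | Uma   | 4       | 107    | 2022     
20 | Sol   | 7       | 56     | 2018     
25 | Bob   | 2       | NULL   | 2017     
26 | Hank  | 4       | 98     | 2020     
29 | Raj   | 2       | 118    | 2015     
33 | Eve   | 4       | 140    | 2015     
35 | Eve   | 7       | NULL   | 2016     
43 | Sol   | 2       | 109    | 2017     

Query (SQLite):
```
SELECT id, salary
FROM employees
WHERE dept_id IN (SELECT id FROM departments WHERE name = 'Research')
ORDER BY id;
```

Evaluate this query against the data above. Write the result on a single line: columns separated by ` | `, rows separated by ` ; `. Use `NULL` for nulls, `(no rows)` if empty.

Inner query: departments.id where name = 'Research'.
Outer: keep employees rows whose dept_id is in that set.
Inner query → {4}

9 | 56 ; 11 | 95 ; 15 | 107 ; 26 | 98 ; 33 | 140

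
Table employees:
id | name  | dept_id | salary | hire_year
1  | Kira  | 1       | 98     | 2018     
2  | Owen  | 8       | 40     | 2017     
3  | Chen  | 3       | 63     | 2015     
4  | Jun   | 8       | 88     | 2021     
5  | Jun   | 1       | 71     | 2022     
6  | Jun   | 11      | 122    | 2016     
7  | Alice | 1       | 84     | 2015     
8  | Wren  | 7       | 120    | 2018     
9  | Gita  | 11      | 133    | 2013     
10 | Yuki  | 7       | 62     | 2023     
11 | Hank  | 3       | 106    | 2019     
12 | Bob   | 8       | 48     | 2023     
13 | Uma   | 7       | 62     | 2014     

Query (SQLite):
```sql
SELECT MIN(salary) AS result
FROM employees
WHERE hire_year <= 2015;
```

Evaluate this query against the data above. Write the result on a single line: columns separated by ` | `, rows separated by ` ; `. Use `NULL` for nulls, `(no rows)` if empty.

62

Rows where hire_year <= 2015 → salary values: [63, 84, 133, 62].
MIN of non-NULL values = 62.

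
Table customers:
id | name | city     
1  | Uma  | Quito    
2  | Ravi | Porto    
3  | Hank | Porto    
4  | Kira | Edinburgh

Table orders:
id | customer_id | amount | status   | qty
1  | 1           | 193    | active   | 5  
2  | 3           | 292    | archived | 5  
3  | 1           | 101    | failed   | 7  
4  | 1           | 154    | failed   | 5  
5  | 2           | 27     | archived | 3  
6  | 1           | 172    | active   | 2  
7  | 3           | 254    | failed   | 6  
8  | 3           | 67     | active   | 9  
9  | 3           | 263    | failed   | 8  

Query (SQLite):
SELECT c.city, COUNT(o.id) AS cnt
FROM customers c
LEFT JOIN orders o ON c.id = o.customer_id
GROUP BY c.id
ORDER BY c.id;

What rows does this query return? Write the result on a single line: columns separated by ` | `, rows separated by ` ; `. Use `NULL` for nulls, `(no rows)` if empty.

Quito | 4 ; Porto | 1 ; Porto | 4 ; Edinburgh | 0

LEFT JOIN keeps every customers row; unmatched ones get NULL for orders columns.
Group by customers.id and compute COUNT(o.id). COUNT(col) of an all-NULL group is 0.
  1: ids {1, 3, 4, 6} → COUNT(o.id)=4
  2: ids {5} → COUNT(o.id)=1
  3: ids {2, 7, 8, 9} → COUNT(o.id)=4
  4: ids {—} → COUNT(o.id)=0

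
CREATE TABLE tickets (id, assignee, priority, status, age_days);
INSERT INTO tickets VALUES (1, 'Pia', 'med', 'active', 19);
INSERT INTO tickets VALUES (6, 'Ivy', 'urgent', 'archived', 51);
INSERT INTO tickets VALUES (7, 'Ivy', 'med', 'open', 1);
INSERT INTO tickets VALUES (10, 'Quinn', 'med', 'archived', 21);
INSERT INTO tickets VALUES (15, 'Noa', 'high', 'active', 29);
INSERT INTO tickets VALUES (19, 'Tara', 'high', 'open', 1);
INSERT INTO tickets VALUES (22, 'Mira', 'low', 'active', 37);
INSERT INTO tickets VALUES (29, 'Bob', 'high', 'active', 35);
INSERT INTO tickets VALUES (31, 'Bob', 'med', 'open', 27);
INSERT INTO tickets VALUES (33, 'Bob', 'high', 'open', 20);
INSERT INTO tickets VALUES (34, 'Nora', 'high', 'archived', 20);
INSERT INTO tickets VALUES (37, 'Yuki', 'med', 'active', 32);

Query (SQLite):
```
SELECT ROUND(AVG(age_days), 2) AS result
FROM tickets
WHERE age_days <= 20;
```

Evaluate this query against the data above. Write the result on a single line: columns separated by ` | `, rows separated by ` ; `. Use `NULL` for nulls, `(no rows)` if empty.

12.2

Rows where age_days <= 20 → age_days values: [19, 1, 1, 20, 20].
AVG = 61 / 5 (rounded to 2 dp).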